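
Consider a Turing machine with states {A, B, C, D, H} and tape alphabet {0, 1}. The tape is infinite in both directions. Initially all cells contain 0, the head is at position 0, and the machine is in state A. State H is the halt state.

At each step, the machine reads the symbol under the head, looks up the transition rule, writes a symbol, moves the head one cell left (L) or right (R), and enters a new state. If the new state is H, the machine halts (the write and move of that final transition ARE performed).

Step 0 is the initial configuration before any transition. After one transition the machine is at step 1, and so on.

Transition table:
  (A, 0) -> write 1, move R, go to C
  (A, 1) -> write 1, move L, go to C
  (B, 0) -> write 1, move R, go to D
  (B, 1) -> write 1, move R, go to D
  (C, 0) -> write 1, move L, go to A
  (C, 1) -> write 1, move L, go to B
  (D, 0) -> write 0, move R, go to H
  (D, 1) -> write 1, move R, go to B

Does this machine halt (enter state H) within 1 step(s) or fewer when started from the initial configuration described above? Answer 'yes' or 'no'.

Answer: no

Derivation:
Step 1: in state A at pos 0, read 0 -> (A,0)->write 1,move R,goto C. Now: state=C, head=1, tape[-1..2]=0100 (head:   ^)
After 1 step(s): state = C (not H) -> not halted within 1 -> no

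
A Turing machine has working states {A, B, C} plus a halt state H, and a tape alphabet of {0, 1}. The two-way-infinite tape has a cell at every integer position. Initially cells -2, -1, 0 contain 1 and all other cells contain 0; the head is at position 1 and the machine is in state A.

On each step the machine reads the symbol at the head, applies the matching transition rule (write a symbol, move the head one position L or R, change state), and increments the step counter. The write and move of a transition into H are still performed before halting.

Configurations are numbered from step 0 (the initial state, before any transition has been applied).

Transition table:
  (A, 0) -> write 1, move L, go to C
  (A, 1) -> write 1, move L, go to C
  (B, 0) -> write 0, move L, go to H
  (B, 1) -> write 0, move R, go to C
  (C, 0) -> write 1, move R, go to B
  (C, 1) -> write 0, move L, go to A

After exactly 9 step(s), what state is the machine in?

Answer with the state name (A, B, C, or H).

Step 1: in state A at pos 1, read 0 -> (A,0)->write 1,move L,goto C. Now: state=C, head=0, tape[-3..2]=011110 (head:    ^)
Step 2: in state C at pos 0, read 1 -> (C,1)->write 0,move L,goto A. Now: state=A, head=-1, tape[-3..2]=011010 (head:   ^)
Step 3: in state A at pos -1, read 1 -> (A,1)->write 1,move L,goto C. Now: state=C, head=-2, tape[-3..2]=011010 (head:  ^)
Step 4: in state C at pos -2, read 1 -> (C,1)->write 0,move L,goto A. Now: state=A, head=-3, tape[-4..2]=0001010 (head:  ^)
Step 5: in state A at pos -3, read 0 -> (A,0)->write 1,move L,goto C. Now: state=C, head=-4, tape[-5..2]=00101010 (head:  ^)
Step 6: in state C at pos -4, read 0 -> (C,0)->write 1,move R,goto B. Now: state=B, head=-3, tape[-5..2]=01101010 (head:   ^)
Step 7: in state B at pos -3, read 1 -> (B,1)->write 0,move R,goto C. Now: state=C, head=-2, tape[-5..2]=01001010 (head:    ^)
Step 8: in state C at pos -2, read 0 -> (C,0)->write 1,move R,goto B. Now: state=B, head=-1, tape[-5..2]=01011010 (head:     ^)
Step 9: in state B at pos -1, read 1 -> (B,1)->write 0,move R,goto C. Now: state=C, head=0, tape[-5..2]=01010010 (head:      ^)

Answer: C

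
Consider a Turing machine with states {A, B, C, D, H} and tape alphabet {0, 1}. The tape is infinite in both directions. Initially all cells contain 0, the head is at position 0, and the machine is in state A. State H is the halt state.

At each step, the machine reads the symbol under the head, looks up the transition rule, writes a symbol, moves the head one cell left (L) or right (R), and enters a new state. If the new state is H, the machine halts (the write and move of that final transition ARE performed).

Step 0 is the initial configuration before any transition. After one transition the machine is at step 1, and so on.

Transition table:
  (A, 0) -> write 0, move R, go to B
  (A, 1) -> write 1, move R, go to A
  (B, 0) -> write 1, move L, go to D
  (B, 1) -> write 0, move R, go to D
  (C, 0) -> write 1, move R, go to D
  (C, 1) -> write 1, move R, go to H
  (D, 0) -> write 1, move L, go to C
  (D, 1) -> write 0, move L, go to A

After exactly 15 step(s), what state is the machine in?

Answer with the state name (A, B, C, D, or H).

Answer: C

Derivation:
Step 1: in state A at pos 0, read 0 -> (A,0)->write 0,move R,goto B. Now: state=B, head=1, tape[-1..2]=0000 (head:   ^)
Step 2: in state B at pos 1, read 0 -> (B,0)->write 1,move L,goto D. Now: state=D, head=0, tape[-1..2]=0010 (head:  ^)
Step 3: in state D at pos 0, read 0 -> (D,0)->write 1,move L,goto C. Now: state=C, head=-1, tape[-2..2]=00110 (head:  ^)
Step 4: in state C at pos -1, read 0 -> (C,0)->write 1,move R,goto D. Now: state=D, head=0, tape[-2..2]=01110 (head:   ^)
Step 5: in state D at pos 0, read 1 -> (D,1)->write 0,move L,goto A. Now: state=A, head=-1, tape[-2..2]=01010 (head:  ^)
Step 6: in state A at pos -1, read 1 -> (A,1)->write 1,move R,goto A. Now: state=A, head=0, tape[-2..2]=01010 (head:   ^)
Step 7: in state A at pos 0, read 0 -> (A,0)->write 0,move R,goto B. Now: state=B, head=1, tape[-2..2]=01010 (head:    ^)
Step 8: in state B at pos 1, read 1 -> (B,1)->write 0,move R,goto D. Now: state=D, head=2, tape[-2..3]=010000 (head:     ^)
Step 9: in state D at pos 2, read 0 -> (D,0)->write 1,move L,goto C. Now: state=C, head=1, tape[-2..3]=010010 (head:    ^)
Step 10: in state C at pos 1, read 0 -> (C,0)->write 1,move R,goto D. Now: state=D, head=2, tape[-2..3]=010110 (head:     ^)
Step 11: in state D at pos 2, read 1 -> (D,1)->write 0,move L,goto A. Now: state=A, head=1, tape[-2..3]=010100 (head:    ^)
Step 12: in state A at pos 1, read 1 -> (A,1)->write 1,move R,goto A. Now: state=A, head=2, tape[-2..3]=010100 (head:     ^)
Step 13: in state A at pos 2, read 0 -> (A,0)->write 0,move R,goto B. Now: state=B, head=3, tape[-2..4]=0101000 (head:      ^)
Step 14: in state B at pos 3, read 0 -> (B,0)->write 1,move L,goto D. Now: state=D, head=2, tape[-2..4]=0101010 (head:     ^)
Step 15: in state D at pos 2, read 0 -> (D,0)->write 1,move L,goto C. Now: state=C, head=1, tape[-2..4]=0101110 (head:    ^)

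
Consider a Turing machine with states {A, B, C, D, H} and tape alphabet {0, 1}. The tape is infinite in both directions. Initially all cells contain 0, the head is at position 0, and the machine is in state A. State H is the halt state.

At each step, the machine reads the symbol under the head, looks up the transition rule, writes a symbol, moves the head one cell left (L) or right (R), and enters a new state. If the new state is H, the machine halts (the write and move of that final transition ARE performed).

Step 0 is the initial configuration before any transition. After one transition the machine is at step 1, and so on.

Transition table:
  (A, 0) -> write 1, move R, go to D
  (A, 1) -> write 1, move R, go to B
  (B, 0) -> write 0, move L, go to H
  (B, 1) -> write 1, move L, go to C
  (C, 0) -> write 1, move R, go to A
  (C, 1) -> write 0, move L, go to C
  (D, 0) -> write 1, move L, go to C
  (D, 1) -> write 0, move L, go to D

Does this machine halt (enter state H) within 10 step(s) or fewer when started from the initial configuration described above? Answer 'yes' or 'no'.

Step 1: in state A at pos 0, read 0 -> (A,0)->write 1,move R,goto D. Now: state=D, head=1, tape[-1..2]=0100 (head:   ^)
Step 2: in state D at pos 1, read 0 -> (D,0)->write 1,move L,goto C. Now: state=C, head=0, tape[-1..2]=0110 (head:  ^)
Step 3: in state C at pos 0, read 1 -> (C,1)->write 0,move L,goto C. Now: state=C, head=-1, tape[-2..2]=00010 (head:  ^)
Step 4: in state C at pos -1, read 0 -> (C,0)->write 1,move R,goto A. Now: state=A, head=0, tape[-2..2]=01010 (head:   ^)
Step 5: in state A at pos 0, read 0 -> (A,0)->write 1,move R,goto D. Now: state=D, head=1, tape[-2..2]=01110 (head:    ^)
Step 6: in state D at pos 1, read 1 -> (D,1)->write 0,move L,goto D. Now: state=D, head=0, tape[-2..2]=01100 (head:   ^)
Step 7: in state D at pos 0, read 1 -> (D,1)->write 0,move L,goto D. Now: state=D, head=-1, tape[-2..2]=01000 (head:  ^)
Step 8: in state D at pos -1, read 1 -> (D,1)->write 0,move L,goto D. Now: state=D, head=-2, tape[-3..2]=000000 (head:  ^)
Step 9: in state D at pos -2, read 0 -> (D,0)->write 1,move L,goto C. Now: state=C, head=-3, tape[-4..2]=0010000 (head:  ^)
Step 10: in state C at pos -3, read 0 -> (C,0)->write 1,move R,goto A. Now: state=A, head=-2, tape[-4..2]=0110000 (head:   ^)
After 10 step(s): state = A (not H) -> not halted within 10 -> no

Answer: no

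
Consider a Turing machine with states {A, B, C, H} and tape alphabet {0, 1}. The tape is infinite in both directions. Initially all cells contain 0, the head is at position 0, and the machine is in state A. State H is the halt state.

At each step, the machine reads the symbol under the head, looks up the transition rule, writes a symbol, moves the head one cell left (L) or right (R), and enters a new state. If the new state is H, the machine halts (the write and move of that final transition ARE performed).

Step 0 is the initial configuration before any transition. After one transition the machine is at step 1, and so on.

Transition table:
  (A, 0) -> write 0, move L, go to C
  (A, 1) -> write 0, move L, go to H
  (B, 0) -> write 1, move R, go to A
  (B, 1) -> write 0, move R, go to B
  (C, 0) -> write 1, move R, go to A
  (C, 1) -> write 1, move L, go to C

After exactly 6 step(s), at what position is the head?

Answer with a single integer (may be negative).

Step 1: in state A at pos 0, read 0 -> (A,0)->write 0,move L,goto C. Now: state=C, head=-1, tape[-2..1]=0000 (head:  ^)
Step 2: in state C at pos -1, read 0 -> (C,0)->write 1,move R,goto A. Now: state=A, head=0, tape[-2..1]=0100 (head:   ^)
Step 3: in state A at pos 0, read 0 -> (A,0)->write 0,move L,goto C. Now: state=C, head=-1, tape[-2..1]=0100 (head:  ^)
Step 4: in state C at pos -1, read 1 -> (C,1)->write 1,move L,goto C. Now: state=C, head=-2, tape[-3..1]=00100 (head:  ^)
Step 5: in state C at pos -2, read 0 -> (C,0)->write 1,move R,goto A. Now: state=A, head=-1, tape[-3..1]=01100 (head:   ^)
Step 6: in state A at pos -1, read 1 -> (A,1)->write 0,move L,goto H. Now: state=H, head=-2, tape[-3..1]=01000 (head:  ^)

Answer: -2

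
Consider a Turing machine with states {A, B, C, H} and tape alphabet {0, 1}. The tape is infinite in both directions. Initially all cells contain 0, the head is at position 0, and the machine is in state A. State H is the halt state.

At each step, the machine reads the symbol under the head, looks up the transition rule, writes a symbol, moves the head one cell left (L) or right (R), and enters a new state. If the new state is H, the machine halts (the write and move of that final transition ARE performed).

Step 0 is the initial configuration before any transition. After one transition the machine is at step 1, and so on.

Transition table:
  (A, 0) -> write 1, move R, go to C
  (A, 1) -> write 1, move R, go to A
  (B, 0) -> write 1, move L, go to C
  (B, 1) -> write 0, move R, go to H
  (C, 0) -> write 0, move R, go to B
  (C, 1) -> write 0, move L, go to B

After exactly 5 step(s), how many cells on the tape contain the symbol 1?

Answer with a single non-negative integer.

Step 1: in state A at pos 0, read 0 -> (A,0)->write 1,move R,goto C. Now: state=C, head=1, tape[-1..2]=0100 (head:   ^)
Step 2: in state C at pos 1, read 0 -> (C,0)->write 0,move R,goto B. Now: state=B, head=2, tape[-1..3]=01000 (head:    ^)
Step 3: in state B at pos 2, read 0 -> (B,0)->write 1,move L,goto C. Now: state=C, head=1, tape[-1..3]=01010 (head:   ^)
Step 4: in state C at pos 1, read 0 -> (C,0)->write 0,move R,goto B. Now: state=B, head=2, tape[-1..3]=01010 (head:    ^)
Step 5: in state B at pos 2, read 1 -> (B,1)->write 0,move R,goto H. Now: state=H, head=3, tape[-1..4]=010000 (head:     ^)
Cells containing 1 after step 5: {0} -> 1 cell(s)

Answer: 1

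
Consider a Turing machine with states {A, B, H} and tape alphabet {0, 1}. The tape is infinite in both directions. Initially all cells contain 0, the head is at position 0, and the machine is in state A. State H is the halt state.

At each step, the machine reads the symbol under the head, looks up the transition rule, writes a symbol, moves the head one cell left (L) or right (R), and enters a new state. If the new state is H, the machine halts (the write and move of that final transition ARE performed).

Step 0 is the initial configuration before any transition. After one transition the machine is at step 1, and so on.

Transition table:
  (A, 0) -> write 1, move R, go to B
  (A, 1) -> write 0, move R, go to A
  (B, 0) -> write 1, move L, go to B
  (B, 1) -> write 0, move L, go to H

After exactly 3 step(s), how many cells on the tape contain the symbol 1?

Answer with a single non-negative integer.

Step 1: in state A at pos 0, read 0 -> (A,0)->write 1,move R,goto B. Now: state=B, head=1, tape[-1..2]=0100 (head:   ^)
Step 2: in state B at pos 1, read 0 -> (B,0)->write 1,move L,goto B. Now: state=B, head=0, tape[-1..2]=0110 (head:  ^)
Step 3: in state B at pos 0, read 1 -> (B,1)->write 0,move L,goto H. Now: state=H, head=-1, tape[-2..2]=00010 (head:  ^)
Cells containing 1 after step 3: {1} -> 1 cell(s)

Answer: 1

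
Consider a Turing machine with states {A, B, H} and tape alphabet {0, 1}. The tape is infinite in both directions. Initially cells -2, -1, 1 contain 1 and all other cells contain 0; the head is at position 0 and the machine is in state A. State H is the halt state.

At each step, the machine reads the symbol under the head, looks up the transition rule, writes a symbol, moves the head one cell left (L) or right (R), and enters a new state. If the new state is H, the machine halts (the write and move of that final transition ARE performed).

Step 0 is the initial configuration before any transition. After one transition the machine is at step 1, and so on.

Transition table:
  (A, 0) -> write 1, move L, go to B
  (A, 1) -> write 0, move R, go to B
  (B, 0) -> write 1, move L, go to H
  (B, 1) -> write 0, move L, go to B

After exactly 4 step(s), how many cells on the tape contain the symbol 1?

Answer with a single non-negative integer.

Answer: 3

Derivation:
Step 1: in state A at pos 0, read 0 -> (A,0)->write 1,move L,goto B. Now: state=B, head=-1, tape[-3..2]=011110 (head:   ^)
Step 2: in state B at pos -1, read 1 -> (B,1)->write 0,move L,goto B. Now: state=B, head=-2, tape[-3..2]=010110 (head:  ^)
Step 3: in state B at pos -2, read 1 -> (B,1)->write 0,move L,goto B. Now: state=B, head=-3, tape[-4..2]=0000110 (head:  ^)
Step 4: in state B at pos -3, read 0 -> (B,0)->write 1,move L,goto H. Now: state=H, head=-4, tape[-5..2]=00100110 (head:  ^)
Cells containing 1 after step 4: {-3, 0, 1} -> 3 cell(s)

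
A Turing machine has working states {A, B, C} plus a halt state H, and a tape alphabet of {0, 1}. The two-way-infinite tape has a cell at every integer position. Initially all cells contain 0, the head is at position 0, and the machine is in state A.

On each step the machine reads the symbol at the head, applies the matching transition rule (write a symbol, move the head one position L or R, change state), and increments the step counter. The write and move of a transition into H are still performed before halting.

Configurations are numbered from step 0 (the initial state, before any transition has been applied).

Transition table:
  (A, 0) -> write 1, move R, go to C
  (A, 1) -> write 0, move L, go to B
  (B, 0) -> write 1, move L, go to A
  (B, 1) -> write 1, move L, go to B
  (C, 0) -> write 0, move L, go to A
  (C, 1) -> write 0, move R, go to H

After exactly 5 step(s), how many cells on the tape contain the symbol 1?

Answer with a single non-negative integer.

Answer: 2

Derivation:
Step 1: in state A at pos 0, read 0 -> (A,0)->write 1,move R,goto C. Now: state=C, head=1, tape[-1..2]=0100 (head:   ^)
Step 2: in state C at pos 1, read 0 -> (C,0)->write 0,move L,goto A. Now: state=A, head=0, tape[-1..2]=0100 (head:  ^)
Step 3: in state A at pos 0, read 1 -> (A,1)->write 0,move L,goto B. Now: state=B, head=-1, tape[-2..2]=00000 (head:  ^)
Step 4: in state B at pos -1, read 0 -> (B,0)->write 1,move L,goto A. Now: state=A, head=-2, tape[-3..2]=001000 (head:  ^)
Step 5: in state A at pos -2, read 0 -> (A,0)->write 1,move R,goto C. Now: state=C, head=-1, tape[-3..2]=011000 (head:   ^)
Cells containing 1 after step 5: {-2, -1} -> 2 cell(s)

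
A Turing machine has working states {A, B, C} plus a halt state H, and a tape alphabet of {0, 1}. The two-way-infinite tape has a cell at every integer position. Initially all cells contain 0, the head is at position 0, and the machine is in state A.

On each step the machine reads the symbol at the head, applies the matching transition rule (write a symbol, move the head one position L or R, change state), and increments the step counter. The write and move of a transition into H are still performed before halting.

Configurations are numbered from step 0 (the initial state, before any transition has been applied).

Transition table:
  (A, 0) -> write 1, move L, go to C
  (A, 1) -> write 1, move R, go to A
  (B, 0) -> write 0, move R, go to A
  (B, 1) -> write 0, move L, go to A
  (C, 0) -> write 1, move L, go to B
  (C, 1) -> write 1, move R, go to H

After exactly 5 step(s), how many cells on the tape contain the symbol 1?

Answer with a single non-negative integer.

Step 1: in state A at pos 0, read 0 -> (A,0)->write 1,move L,goto C. Now: state=C, head=-1, tape[-2..1]=0010 (head:  ^)
Step 2: in state C at pos -1, read 0 -> (C,0)->write 1,move L,goto B. Now: state=B, head=-2, tape[-3..1]=00110 (head:  ^)
Step 3: in state B at pos -2, read 0 -> (B,0)->write 0,move R,goto A. Now: state=A, head=-1, tape[-3..1]=00110 (head:   ^)
Step 4: in state A at pos -1, read 1 -> (A,1)->write 1,move R,goto A. Now: state=A, head=0, tape[-3..1]=00110 (head:    ^)
Step 5: in state A at pos 0, read 1 -> (A,1)->write 1,move R,goto A. Now: state=A, head=1, tape[-3..2]=001100 (head:     ^)
Cells containing 1 after step 5: {-1, 0} -> 2 cell(s)

Answer: 2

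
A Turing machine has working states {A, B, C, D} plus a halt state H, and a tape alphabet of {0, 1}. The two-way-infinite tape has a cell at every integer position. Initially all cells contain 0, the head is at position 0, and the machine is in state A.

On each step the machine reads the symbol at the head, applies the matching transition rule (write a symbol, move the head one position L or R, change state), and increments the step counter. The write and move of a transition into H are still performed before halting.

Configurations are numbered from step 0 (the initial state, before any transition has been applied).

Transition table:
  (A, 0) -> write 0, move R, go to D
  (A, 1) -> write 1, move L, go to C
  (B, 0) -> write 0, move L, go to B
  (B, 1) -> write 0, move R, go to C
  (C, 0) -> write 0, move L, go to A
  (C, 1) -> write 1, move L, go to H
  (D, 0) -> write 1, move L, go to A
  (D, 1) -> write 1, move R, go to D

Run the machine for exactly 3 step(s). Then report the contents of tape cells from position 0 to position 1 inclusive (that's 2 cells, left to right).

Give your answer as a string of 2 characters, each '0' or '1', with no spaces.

Step 1: in state A at pos 0, read 0 -> (A,0)->write 0,move R,goto D. Now: state=D, head=1, tape[-1..2]=0000 (head:   ^)
Step 2: in state D at pos 1, read 0 -> (D,0)->write 1,move L,goto A. Now: state=A, head=0, tape[-1..2]=0010 (head:  ^)
Step 3: in state A at pos 0, read 0 -> (A,0)->write 0,move R,goto D. Now: state=D, head=1, tape[-1..2]=0010 (head:   ^)

Answer: 01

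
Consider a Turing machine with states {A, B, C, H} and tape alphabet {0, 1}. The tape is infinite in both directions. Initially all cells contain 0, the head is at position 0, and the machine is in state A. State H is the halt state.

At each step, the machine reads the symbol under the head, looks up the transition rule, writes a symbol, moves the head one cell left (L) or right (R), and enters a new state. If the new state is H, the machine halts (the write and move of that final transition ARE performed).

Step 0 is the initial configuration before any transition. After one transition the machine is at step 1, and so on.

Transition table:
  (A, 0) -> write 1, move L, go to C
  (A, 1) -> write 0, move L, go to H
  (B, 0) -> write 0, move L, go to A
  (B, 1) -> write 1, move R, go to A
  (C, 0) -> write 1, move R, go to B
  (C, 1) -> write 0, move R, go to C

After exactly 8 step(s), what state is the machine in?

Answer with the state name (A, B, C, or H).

Step 1: in state A at pos 0, read 0 -> (A,0)->write 1,move L,goto C. Now: state=C, head=-1, tape[-2..1]=0010 (head:  ^)
Step 2: in state C at pos -1, read 0 -> (C,0)->write 1,move R,goto B. Now: state=B, head=0, tape[-2..1]=0110 (head:   ^)
Step 3: in state B at pos 0, read 1 -> (B,1)->write 1,move R,goto A. Now: state=A, head=1, tape[-2..2]=01100 (head:    ^)
Step 4: in state A at pos 1, read 0 -> (A,0)->write 1,move L,goto C. Now: state=C, head=0, tape[-2..2]=01110 (head:   ^)
Step 5: in state C at pos 0, read 1 -> (C,1)->write 0,move R,goto C. Now: state=C, head=1, tape[-2..2]=01010 (head:    ^)
Step 6: in state C at pos 1, read 1 -> (C,1)->write 0,move R,goto C. Now: state=C, head=2, tape[-2..3]=010000 (head:     ^)
Step 7: in state C at pos 2, read 0 -> (C,0)->write 1,move R,goto B. Now: state=B, head=3, tape[-2..4]=0100100 (head:      ^)
Step 8: in state B at pos 3, read 0 -> (B,0)->write 0,move L,goto A. Now: state=A, head=2, tape[-2..4]=0100100 (head:     ^)

Answer: A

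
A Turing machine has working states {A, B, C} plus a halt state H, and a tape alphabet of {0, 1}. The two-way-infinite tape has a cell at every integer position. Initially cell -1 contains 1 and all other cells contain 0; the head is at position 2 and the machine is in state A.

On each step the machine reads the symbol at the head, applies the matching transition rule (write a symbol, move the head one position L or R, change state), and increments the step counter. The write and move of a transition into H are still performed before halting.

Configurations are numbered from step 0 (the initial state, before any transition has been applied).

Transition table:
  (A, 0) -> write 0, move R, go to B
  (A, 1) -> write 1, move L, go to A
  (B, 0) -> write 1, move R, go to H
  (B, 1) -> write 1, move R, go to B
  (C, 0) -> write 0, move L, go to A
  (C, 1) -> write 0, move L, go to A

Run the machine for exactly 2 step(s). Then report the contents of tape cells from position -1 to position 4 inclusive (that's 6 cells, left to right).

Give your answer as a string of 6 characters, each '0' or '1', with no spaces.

Step 1: in state A at pos 2, read 0 -> (A,0)->write 0,move R,goto B. Now: state=B, head=3, tape[-2..4]=0100000 (head:      ^)
Step 2: in state B at pos 3, read 0 -> (B,0)->write 1,move R,goto H. Now: state=H, head=4, tape[-2..5]=01000100 (head:       ^)

Answer: 100010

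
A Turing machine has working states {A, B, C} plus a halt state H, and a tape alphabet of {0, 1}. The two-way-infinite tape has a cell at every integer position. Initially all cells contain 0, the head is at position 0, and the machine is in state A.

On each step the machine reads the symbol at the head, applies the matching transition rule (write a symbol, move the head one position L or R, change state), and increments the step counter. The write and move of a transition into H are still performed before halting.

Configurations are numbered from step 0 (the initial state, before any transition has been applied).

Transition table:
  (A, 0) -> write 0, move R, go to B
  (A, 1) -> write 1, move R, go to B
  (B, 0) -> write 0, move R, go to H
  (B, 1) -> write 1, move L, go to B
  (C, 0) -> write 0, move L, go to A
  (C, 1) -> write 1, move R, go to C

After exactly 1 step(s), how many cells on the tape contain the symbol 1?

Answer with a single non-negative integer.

Answer: 0

Derivation:
Step 1: in state A at pos 0, read 0 -> (A,0)->write 0,move R,goto B. Now: state=B, head=1, tape[-1..2]=0000 (head:   ^)
No cell contains 1 after step 1 -> 0 cell(s)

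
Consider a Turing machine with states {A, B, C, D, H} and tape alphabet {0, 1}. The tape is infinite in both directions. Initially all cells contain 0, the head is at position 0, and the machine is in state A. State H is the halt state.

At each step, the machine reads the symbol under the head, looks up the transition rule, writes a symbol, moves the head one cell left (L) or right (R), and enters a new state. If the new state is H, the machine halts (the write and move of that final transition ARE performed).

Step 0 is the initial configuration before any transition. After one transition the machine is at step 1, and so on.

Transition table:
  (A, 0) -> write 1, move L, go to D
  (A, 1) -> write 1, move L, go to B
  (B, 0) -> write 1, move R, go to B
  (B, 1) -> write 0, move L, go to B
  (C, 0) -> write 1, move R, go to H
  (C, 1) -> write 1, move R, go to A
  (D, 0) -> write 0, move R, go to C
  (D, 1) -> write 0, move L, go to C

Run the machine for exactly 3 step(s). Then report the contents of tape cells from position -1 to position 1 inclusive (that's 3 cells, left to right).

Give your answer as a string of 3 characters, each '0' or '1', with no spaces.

Step 1: in state A at pos 0, read 0 -> (A,0)->write 1,move L,goto D. Now: state=D, head=-1, tape[-2..1]=0010 (head:  ^)
Step 2: in state D at pos -1, read 0 -> (D,0)->write 0,move R,goto C. Now: state=C, head=0, tape[-2..1]=0010 (head:   ^)
Step 3: in state C at pos 0, read 1 -> (C,1)->write 1,move R,goto A. Now: state=A, head=1, tape[-2..2]=00100 (head:    ^)

Answer: 010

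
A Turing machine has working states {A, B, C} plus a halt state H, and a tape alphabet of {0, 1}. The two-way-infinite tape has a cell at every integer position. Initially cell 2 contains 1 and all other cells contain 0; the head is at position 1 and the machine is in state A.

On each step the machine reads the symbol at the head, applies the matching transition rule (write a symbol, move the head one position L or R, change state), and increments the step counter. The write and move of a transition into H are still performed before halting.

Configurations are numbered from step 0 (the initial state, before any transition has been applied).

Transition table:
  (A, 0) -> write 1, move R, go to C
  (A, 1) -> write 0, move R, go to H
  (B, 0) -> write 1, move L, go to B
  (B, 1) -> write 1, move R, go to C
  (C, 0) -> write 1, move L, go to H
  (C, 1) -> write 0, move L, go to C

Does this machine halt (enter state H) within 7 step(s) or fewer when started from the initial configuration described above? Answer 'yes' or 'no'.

Step 1: in state A at pos 1, read 0 -> (A,0)->write 1,move R,goto C. Now: state=C, head=2, tape[0..3]=0110 (head:   ^)
Step 2: in state C at pos 2, read 1 -> (C,1)->write 0,move L,goto C. Now: state=C, head=1, tape[0..3]=0100 (head:  ^)
Step 3: in state C at pos 1, read 1 -> (C,1)->write 0,move L,goto C. Now: state=C, head=0, tape[-1..3]=00000 (head:  ^)
Step 4: in state C at pos 0, read 0 -> (C,0)->write 1,move L,goto H. Now: state=H, head=-1, tape[-2..3]=001000 (head:  ^)
State H reached at step 4; 4 <= 7 -> yes

Answer: yes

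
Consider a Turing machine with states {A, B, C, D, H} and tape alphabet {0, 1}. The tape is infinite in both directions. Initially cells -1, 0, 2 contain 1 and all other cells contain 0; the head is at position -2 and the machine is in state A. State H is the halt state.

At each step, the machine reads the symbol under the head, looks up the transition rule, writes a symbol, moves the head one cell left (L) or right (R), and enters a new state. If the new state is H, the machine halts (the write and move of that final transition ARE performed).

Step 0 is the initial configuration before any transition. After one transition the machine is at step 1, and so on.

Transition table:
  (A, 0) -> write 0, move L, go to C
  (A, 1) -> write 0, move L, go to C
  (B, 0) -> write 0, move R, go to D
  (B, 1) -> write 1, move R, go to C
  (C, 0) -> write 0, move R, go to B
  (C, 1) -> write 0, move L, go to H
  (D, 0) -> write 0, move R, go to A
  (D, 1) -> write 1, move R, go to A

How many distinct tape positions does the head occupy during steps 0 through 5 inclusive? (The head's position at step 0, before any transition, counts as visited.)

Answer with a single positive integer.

Step 1: in state A at pos -2, read 0 -> (A,0)->write 0,move L,goto C. Now: state=C, head=-3, tape[-4..3]=00011010 (head:  ^)
Step 2: in state C at pos -3, read 0 -> (C,0)->write 0,move R,goto B. Now: state=B, head=-2, tape[-4..3]=00011010 (head:   ^)
Step 3: in state B at pos -2, read 0 -> (B,0)->write 0,move R,goto D. Now: state=D, head=-1, tape[-4..3]=00011010 (head:    ^)
Step 4: in state D at pos -1, read 1 -> (D,1)->write 1,move R,goto A. Now: state=A, head=0, tape[-4..3]=00011010 (head:     ^)
Step 5: in state A at pos 0, read 1 -> (A,1)->write 0,move L,goto C. Now: state=C, head=-1, tape[-4..3]=00010010 (head:    ^)
Head positions at steps 0..5: starting at -2, distinct positions visited = {-3, -2, -1, 0} -> 4 position(s)

Answer: 4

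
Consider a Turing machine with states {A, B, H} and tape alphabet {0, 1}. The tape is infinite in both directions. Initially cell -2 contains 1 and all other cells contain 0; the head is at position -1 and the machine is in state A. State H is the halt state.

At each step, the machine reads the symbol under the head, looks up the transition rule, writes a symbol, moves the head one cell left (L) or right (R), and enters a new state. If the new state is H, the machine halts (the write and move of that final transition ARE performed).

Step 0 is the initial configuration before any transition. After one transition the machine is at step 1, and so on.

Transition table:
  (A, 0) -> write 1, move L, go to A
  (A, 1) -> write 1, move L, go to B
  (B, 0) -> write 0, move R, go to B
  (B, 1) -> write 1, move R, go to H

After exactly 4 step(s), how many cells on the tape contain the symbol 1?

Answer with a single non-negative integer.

Step 1: in state A at pos -1, read 0 -> (A,0)->write 1,move L,goto A. Now: state=A, head=-2, tape[-3..0]=0110 (head:  ^)
Step 2: in state A at pos -2, read 1 -> (A,1)->write 1,move L,goto B. Now: state=B, head=-3, tape[-4..0]=00110 (head:  ^)
Step 3: in state B at pos -3, read 0 -> (B,0)->write 0,move R,goto B. Now: state=B, head=-2, tape[-4..0]=00110 (head:   ^)
Step 4: in state B at pos -2, read 1 -> (B,1)->write 1,move R,goto H. Now: state=H, head=-1, tape[-4..0]=00110 (head:    ^)
Cells containing 1 after step 4: {-2, -1} -> 2 cell(s)

Answer: 2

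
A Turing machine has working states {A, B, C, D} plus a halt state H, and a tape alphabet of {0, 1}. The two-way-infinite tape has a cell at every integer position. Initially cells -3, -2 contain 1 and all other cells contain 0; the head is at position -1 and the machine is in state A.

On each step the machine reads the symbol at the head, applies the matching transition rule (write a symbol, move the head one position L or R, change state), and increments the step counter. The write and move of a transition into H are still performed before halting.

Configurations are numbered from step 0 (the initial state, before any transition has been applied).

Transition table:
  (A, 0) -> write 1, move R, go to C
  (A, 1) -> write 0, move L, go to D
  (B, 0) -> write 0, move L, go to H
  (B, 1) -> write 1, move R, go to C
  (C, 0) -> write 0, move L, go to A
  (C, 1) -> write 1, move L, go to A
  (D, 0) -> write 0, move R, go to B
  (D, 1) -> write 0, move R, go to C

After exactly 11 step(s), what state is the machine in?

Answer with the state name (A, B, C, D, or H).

Step 1: in state A at pos -1, read 0 -> (A,0)->write 1,move R,goto C. Now: state=C, head=0, tape[-4..1]=011100 (head:     ^)
Step 2: in state C at pos 0, read 0 -> (C,0)->write 0,move L,goto A. Now: state=A, head=-1, tape[-4..1]=011100 (head:    ^)
Step 3: in state A at pos -1, read 1 -> (A,1)->write 0,move L,goto D. Now: state=D, head=-2, tape[-4..1]=011000 (head:   ^)
Step 4: in state D at pos -2, read 1 -> (D,1)->write 0,move R,goto C. Now: state=C, head=-1, tape[-4..1]=010000 (head:    ^)
Step 5: in state C at pos -1, read 0 -> (C,0)->write 0,move L,goto A. Now: state=A, head=-2, tape[-4..1]=010000 (head:   ^)
Step 6: in state A at pos -2, read 0 -> (A,0)->write 1,move R,goto C. Now: state=C, head=-1, tape[-4..1]=011000 (head:    ^)
Step 7: in state C at pos -1, read 0 -> (C,0)->write 0,move L,goto A. Now: state=A, head=-2, tape[-4..1]=011000 (head:   ^)
Step 8: in state A at pos -2, read 1 -> (A,1)->write 0,move L,goto D. Now: state=D, head=-3, tape[-4..1]=010000 (head:  ^)
Step 9: in state D at pos -3, read 1 -> (D,1)->write 0,move R,goto C. Now: state=C, head=-2, tape[-4..1]=000000 (head:   ^)
Step 10: in state C at pos -2, read 0 -> (C,0)->write 0,move L,goto A. Now: state=A, head=-3, tape[-4..1]=000000 (head:  ^)
Step 11: in state A at pos -3, read 0 -> (A,0)->write 1,move R,goto C. Now: state=C, head=-2, tape[-4..1]=010000 (head:   ^)

Answer: C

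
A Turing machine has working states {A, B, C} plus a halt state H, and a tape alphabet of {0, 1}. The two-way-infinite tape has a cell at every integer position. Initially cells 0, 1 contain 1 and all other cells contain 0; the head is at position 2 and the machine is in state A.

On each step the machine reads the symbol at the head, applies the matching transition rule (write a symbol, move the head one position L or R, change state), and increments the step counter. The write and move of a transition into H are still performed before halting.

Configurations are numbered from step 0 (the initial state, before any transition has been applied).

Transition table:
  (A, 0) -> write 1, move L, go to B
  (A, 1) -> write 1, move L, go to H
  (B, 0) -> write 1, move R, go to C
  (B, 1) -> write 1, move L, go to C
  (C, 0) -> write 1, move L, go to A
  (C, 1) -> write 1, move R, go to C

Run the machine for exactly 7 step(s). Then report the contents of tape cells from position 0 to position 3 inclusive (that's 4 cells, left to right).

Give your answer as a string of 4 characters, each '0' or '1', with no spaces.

Answer: 1111

Derivation:
Step 1: in state A at pos 2, read 0 -> (A,0)->write 1,move L,goto B. Now: state=B, head=1, tape[-1..3]=01110 (head:   ^)
Step 2: in state B at pos 1, read 1 -> (B,1)->write 1,move L,goto C. Now: state=C, head=0, tape[-1..3]=01110 (head:  ^)
Step 3: in state C at pos 0, read 1 -> (C,1)->write 1,move R,goto C. Now: state=C, head=1, tape[-1..3]=01110 (head:   ^)
Step 4: in state C at pos 1, read 1 -> (C,1)->write 1,move R,goto C. Now: state=C, head=2, tape[-1..3]=01110 (head:    ^)
Step 5: in state C at pos 2, read 1 -> (C,1)->write 1,move R,goto C. Now: state=C, head=3, tape[-1..4]=011100 (head:     ^)
Step 6: in state C at pos 3, read 0 -> (C,0)->write 1,move L,goto A. Now: state=A, head=2, tape[-1..4]=011110 (head:    ^)
Step 7: in state A at pos 2, read 1 -> (A,1)->write 1,move L,goto H. Now: state=H, head=1, tape[-1..4]=011110 (head:   ^)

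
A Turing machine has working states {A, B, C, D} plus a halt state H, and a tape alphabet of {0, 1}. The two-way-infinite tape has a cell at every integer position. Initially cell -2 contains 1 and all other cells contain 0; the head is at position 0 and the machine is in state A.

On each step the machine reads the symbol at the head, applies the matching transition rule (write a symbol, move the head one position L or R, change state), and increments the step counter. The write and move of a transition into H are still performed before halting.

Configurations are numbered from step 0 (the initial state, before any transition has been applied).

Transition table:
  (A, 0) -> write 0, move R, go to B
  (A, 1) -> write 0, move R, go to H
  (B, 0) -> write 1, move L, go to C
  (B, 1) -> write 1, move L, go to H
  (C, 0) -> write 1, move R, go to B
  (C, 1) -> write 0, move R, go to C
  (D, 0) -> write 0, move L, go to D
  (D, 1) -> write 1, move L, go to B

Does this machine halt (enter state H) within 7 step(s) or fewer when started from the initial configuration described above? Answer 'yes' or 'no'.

Answer: yes

Derivation:
Step 1: in state A at pos 0, read 0 -> (A,0)->write 0,move R,goto B. Now: state=B, head=1, tape[-3..2]=010000 (head:     ^)
Step 2: in state B at pos 1, read 0 -> (B,0)->write 1,move L,goto C. Now: state=C, head=0, tape[-3..2]=010010 (head:    ^)
Step 3: in state C at pos 0, read 0 -> (C,0)->write 1,move R,goto B. Now: state=B, head=1, tape[-3..2]=010110 (head:     ^)
Step 4: in state B at pos 1, read 1 -> (B,1)->write 1,move L,goto H. Now: state=H, head=0, tape[-3..2]=010110 (head:    ^)
State H reached at step 4; 4 <= 7 -> yes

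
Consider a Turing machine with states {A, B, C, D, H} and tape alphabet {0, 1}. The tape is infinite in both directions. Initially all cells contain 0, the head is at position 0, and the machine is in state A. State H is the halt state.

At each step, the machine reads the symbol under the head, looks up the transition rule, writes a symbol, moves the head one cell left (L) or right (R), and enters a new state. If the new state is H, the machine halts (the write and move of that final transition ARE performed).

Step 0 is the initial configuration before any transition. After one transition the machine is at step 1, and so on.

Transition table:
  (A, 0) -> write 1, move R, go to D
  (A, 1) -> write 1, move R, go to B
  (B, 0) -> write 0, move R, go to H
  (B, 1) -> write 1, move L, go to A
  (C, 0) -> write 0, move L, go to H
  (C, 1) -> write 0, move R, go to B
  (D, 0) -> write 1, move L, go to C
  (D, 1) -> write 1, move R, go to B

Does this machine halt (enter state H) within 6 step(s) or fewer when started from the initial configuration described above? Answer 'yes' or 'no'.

Answer: no

Derivation:
Step 1: in state A at pos 0, read 0 -> (A,0)->write 1,move R,goto D. Now: state=D, head=1, tape[-1..2]=0100 (head:   ^)
Step 2: in state D at pos 1, read 0 -> (D,0)->write 1,move L,goto C. Now: state=C, head=0, tape[-1..2]=0110 (head:  ^)
Step 3: in state C at pos 0, read 1 -> (C,1)->write 0,move R,goto B. Now: state=B, head=1, tape[-1..2]=0010 (head:   ^)
Step 4: in state B at pos 1, read 1 -> (B,1)->write 1,move L,goto A. Now: state=A, head=0, tape[-1..2]=0010 (head:  ^)
Step 5: in state A at pos 0, read 0 -> (A,0)->write 1,move R,goto D. Now: state=D, head=1, tape[-1..2]=0110 (head:   ^)
Step 6: in state D at pos 1, read 1 -> (D,1)->write 1,move R,goto B. Now: state=B, head=2, tape[-1..3]=01100 (head:    ^)
After 6 step(s): state = B (not H) -> not halted within 6 -> no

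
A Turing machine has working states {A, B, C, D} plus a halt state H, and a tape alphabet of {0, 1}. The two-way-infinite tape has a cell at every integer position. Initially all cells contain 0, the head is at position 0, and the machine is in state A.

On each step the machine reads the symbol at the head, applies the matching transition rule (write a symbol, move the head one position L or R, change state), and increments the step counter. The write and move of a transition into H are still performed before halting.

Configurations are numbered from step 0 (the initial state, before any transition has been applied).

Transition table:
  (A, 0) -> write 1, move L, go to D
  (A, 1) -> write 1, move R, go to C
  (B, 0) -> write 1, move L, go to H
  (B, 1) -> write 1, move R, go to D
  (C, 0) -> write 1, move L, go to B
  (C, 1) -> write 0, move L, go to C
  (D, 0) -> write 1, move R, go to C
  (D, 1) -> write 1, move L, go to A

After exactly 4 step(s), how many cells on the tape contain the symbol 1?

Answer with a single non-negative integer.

Step 1: in state A at pos 0, read 0 -> (A,0)->write 1,move L,goto D. Now: state=D, head=-1, tape[-2..1]=0010 (head:  ^)
Step 2: in state D at pos -1, read 0 -> (D,0)->write 1,move R,goto C. Now: state=C, head=0, tape[-2..1]=0110 (head:   ^)
Step 3: in state C at pos 0, read 1 -> (C,1)->write 0,move L,goto C. Now: state=C, head=-1, tape[-2..1]=0100 (head:  ^)
Step 4: in state C at pos -1, read 1 -> (C,1)->write 0,move L,goto C. Now: state=C, head=-2, tape[-3..1]=00000 (head:  ^)
No cell contains 1 after step 4 -> 0 cell(s)

Answer: 0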